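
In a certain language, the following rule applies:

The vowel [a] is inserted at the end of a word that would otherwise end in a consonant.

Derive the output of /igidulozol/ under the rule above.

the form ends in the consonant /l/, so [a] is inserted word-finally.
Surface form: [igidulozola].

igidulozola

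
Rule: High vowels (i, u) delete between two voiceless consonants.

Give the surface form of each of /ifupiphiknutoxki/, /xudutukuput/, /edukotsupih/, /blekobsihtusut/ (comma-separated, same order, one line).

ifpphknutoxki, xudutkpt, edukotsph, blekobshtst

/ifupiphiknutoxki/: /u/ is a high vowel flanked by voiceless consonants /f/ and /p/, so it deletes. /i/ is a high vowel flanked by voiceless consonants /p/ and /p/, so it deletes. /i/ is a high vowel flanked by voiceless consonants /h/ and /k/, so it deletes. → [ifpphknutoxki].
/xudutukuput/: /u/ is a high vowel flanked by voiceless consonants /t/ and /k/, so it deletes. /u/ is a high vowel flanked by voiceless consonants /k/ and /p/, so it deletes. /u/ is a high vowel flanked by voiceless consonants /p/ and /t/, so it deletes. → [xudutkpt].
/edukotsupih/: /u/ is a high vowel flanked by voiceless consonants /s/ and /p/, so it deletes. /i/ is a high vowel flanked by voiceless consonants /p/ and /h/, so it deletes. → [edukotsph].
/blekobsihtusut/: /i/ is a high vowel flanked by voiceless consonants /s/ and /h/, so it deletes. /u/ is a high vowel flanked by voiceless consonants /t/ and /s/, so it deletes. /u/ is a high vowel flanked by voiceless consonants /s/ and /t/, so it deletes. → [blekobshtst].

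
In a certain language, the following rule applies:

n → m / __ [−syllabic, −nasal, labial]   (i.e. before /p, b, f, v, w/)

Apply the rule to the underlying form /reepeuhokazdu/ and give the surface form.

No segment of /reepeuhokazdu/ meets the structural description of the rule, so the form surfaces unchanged.

reepeuhokazdu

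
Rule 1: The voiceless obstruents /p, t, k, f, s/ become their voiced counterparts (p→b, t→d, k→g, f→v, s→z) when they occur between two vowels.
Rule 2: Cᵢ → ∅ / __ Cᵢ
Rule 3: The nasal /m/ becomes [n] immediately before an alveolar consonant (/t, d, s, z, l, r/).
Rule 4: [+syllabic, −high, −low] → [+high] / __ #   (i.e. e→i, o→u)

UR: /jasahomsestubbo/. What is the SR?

jazahonsestubu

Rule 1 (intervocalic voicing): /s/ is a voiceless obstruent between vowels /a/ and /a/, so it voices to [z]. /jasahomsestubbo/ → jazahomsestubbo.
Rule 2 (degemination): /bb/ is a geminate; the first /b/ deletes. /jazahomsestubbo/ → jazahomsestubo.
Rule 3 (nasal place assimilation): /m/ precedes the alveolar consonant /s/, so it assimilates in place to [n]. /jazahomsestubo/ → jazahonsestubo.
Rule 4 (final vowel raising): /o/ is a mid vowel in word-final position, so it raises to [u]. /jazahonsestubo/ → jazahonsestubu.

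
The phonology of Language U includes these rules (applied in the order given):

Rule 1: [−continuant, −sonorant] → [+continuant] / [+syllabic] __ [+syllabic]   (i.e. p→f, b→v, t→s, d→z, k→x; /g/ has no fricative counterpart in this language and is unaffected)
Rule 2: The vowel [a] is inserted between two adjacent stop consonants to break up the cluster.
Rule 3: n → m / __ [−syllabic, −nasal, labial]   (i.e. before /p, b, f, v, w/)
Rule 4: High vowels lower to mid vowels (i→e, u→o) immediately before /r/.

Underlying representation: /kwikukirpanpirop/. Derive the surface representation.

kwixuxerpamperop

Rule 1 (intervocalic spirantization): /k/ is a stop between vowels /i/ and /u/, so it spirantizes to the fricative [x]. /k/ is a stop between vowels /u/ and /i/, so it spirantizes to the fricative [x]. /kwikukirpanpirop/ → kwixuxirpanpirop.
Rule 2 (stop-cluster a-epenthesis): no segment meets the environment; /kwixuxirpanpirop/ is unchanged.
Rule 3 (nasal place assimilation): /n/ precedes the labial consonant /p/, so it assimilates in place to [m]. /kwixuxirpanpirop/ → kwixuxirpampirop.
Rule 4 (pre-rhotic lowering): /i/ is a high vowel immediately before /r/, so it lowers to [e]. /i/ is a high vowel immediately before /r/, so it lowers to [e]. /kwixuxirpampirop/ → kwixuxerpamperop.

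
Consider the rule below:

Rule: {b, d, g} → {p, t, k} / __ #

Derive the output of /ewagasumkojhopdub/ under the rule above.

ewagasumkojhopdup

Scanning /ewagasumkojhopdub/: /g/ at position 4 is not in the conditioning environment; /d/ at position 15 is not in the conditioning environment; /b/ is a voiced stop in word-final position, so it devoices to [p].
Result: [ewagasumkojhopdup].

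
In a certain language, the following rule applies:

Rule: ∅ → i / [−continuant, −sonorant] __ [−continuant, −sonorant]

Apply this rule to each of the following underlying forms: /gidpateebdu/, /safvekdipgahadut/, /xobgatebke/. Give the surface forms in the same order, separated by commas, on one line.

/gidpateebdu/: /d/ and /p/ form a stop–stop cluster, so [i] is inserted between them. /b/ and /d/ form a stop–stop cluster, so [i] is inserted between them. → [gidipateebidu].
/safvekdipgahadut/: /k/ and /d/ form a stop–stop cluster, so [i] is inserted between them. /p/ and /g/ form a stop–stop cluster, so [i] is inserted between them. → [safvekidipigahadut].
/xobgatebke/: /b/ and /g/ form a stop–stop cluster, so [i] is inserted between them. /b/ and /k/ form a stop–stop cluster, so [i] is inserted between them. → [xobigatebike].

gidipateebidu, safvekidipigahadut, xobigatebike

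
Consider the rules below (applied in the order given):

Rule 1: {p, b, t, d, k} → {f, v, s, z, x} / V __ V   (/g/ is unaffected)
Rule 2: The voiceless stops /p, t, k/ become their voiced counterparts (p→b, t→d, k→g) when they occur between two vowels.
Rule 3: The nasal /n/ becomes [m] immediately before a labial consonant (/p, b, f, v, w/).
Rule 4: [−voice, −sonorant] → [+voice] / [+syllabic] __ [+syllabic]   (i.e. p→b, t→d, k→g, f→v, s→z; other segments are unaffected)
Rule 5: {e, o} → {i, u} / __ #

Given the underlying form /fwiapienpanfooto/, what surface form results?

Rule 1 (intervocalic spirantization): /p/ is a stop between vowels /a/ and /i/, so it spirantizes to the fricative [f]. /t/ is a stop between vowels /o/ and /o/, so it spirantizes to the fricative [s]. /fwiapienpanfooto/ → fwiafienpanfooso.
Rule 2 (intervocalic voicing): no segment meets the environment; /fwiafienpanfooso/ is unchanged.
Rule 3 (nasal place assimilation): /n/ precedes the labial consonant /p/, so it assimilates in place to [m]. /n/ precedes the labial consonant /f/, so it assimilates in place to [m]. /fwiafienpanfooso/ → fwiafiempamfooso.
Rule 4 (intervocalic voicing): /f/ is a voiceless obstruent between vowels /a/ and /i/, so it voices to [v]. /s/ is a voiceless obstruent between vowels /o/ and /o/, so it voices to [z]. /fwiafiempamfooso/ → fwiaviempamfoozo.
Rule 5 (final vowel raising): /o/ is a mid vowel in word-final position, so it raises to [u]. /fwiaviempamfoozo/ → fwiaviempamfoozu.

fwiaviempamfoozu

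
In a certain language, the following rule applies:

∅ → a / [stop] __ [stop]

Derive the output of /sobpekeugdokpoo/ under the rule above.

/b/ and /p/ form a stop–stop cluster, so [a] is inserted between them.
/g/ and /d/ form a stop–stop cluster, so [a] is inserted between them.
/k/ and /p/ form a stop–stop cluster, so [a] is inserted between them.
Surface form: [sobapekeugadokapoo].

sobapekeugadokapoo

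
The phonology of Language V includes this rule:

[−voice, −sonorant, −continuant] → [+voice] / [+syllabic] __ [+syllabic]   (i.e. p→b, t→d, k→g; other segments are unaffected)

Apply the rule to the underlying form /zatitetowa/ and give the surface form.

/t/ is a voiceless stop between vowels /a/ and /i/, so it voices to [d].
/t/ is a voiceless stop between vowels /i/ and /e/, so it voices to [d].
/t/ is a voiceless stop between vowels /e/ and /o/, so it voices to [d].
Surface form: [zadidedowa].

zadidedowa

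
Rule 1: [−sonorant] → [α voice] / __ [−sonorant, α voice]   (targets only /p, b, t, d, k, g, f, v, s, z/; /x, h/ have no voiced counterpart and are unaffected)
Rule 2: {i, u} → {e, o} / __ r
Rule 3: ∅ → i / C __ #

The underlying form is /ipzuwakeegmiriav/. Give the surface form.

Rule 1 (regressive voicing assimilation): /p/ precedes the voiced obstruent /z/, so it voices to [b] by assimilation. /ipzuwakeegmiriav/ → ibzuwakeegmiriav.
Rule 2 (pre-rhotic lowering): /i/ is a high vowel immediately before /r/, so it lowers to [e]. /ibzuwakeegmiriav/ → ibzuwakeegmeriav.
Rule 3 (final i-epenthesis): the form ends in the consonant /v/, so [i] is inserted word-finally. /ibzuwakeegmeriav/ → ibzuwakeegmeriavi.

ibzuwakeegmeriavi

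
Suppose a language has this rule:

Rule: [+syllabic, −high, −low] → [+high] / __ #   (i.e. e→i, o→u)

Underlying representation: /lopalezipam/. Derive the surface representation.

No segment of /lopalezipam/ meets the structural description of the rule, so the form surfaces unchanged.

lopalezipam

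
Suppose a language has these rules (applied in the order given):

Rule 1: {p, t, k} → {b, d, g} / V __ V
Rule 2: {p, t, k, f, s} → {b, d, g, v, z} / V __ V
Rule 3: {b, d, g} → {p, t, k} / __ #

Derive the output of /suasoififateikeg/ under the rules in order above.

suazoivivadeigek

Rule 1 (intervocalic voicing): /t/ is a voiceless stop between vowels /a/ and /e/, so it voices to [d]. /k/ is a voiceless stop between vowels /i/ and /e/, so it voices to [g]. /suasoififateikeg/ → suasoififadeigeg.
Rule 2 (intervocalic voicing): /s/ is a voiceless obstruent between vowels /a/ and /o/, so it voices to [z]. /f/ is a voiceless obstruent between vowels /i/ and /i/, so it voices to [v]. /f/ is a voiceless obstruent between vowels /i/ and /a/, so it voices to [v]. /suasoififadeigeg/ → suazoivivadeigeg.
Rule 3 (final devoicing): /g/ is a voiced stop in word-final position, so it devoices to [k]. /suazoivivadeigeg/ → suazoivivadeigek.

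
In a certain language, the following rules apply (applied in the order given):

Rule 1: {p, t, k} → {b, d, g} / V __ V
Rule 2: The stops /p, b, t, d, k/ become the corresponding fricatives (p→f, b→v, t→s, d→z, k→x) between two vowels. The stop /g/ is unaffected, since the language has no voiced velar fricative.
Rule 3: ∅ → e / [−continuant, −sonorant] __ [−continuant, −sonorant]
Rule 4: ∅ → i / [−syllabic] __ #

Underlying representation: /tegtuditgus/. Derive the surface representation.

Rule 1 (intervocalic voicing): no segment meets the environment; /tegtuditgus/ is unchanged.
Rule 2 (intervocalic spirantization): /d/ is a stop between vowels /u/ and /i/, so it spirantizes to the fricative [z]. /tegtuditgus/ → tegtuzitgus.
Rule 3 (stop-cluster e-epenthesis): /g/ and /t/ form a stop–stop cluster, so [e] is inserted between them. /t/ and /g/ form a stop–stop cluster, so [e] is inserted between them. /tegtuzitgus/ → tegetuzitegus.
Rule 4 (final i-epenthesis): the form ends in the consonant /s/, so [i] is inserted word-finally. /tegetuzitegus/ → tegetuzitegusi.

tegetuzitegusi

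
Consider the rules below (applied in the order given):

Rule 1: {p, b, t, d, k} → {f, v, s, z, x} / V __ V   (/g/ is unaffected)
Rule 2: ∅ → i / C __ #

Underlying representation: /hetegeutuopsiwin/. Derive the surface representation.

Rule 1 (intervocalic spirantization): /t/ is a stop between vowels /e/ and /e/, so it spirantizes to the fricative [s]. /t/ is a stop between vowels /u/ and /u/, so it spirantizes to the fricative [s]. /hetegeutuopsiwin/ → hesegeusuopsiwin.
Rule 2 (final i-epenthesis): the form ends in the consonant /n/, so [i] is inserted word-finally. /hesegeusuopsiwin/ → hesegeusuopsiwini.

hesegeusuopsiwini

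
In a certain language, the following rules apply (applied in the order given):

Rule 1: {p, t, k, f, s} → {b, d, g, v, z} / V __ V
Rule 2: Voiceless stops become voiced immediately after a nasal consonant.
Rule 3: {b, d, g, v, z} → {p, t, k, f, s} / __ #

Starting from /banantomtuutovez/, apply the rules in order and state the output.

Rule 1 (intervocalic voicing): /t/ is a voiceless obstruent between vowels /u/ and /o/, so it voices to [d]. /banantomtuutovez/ → banantomtuudovez.
Rule 2 (post-nasal voicing): /t/ is a voiceless stop immediately after the nasal /n/, so it voices to [d]. /t/ is a voiceless stop immediately after the nasal /m/, so it voices to [d]. /banantomtuudovez/ → banandomduudovez.
Rule 3 (final devoicing): /z/ is a voiced obstruent in word-final position, so it devoices to [s]. /banandomduudovez/ → banandomduudoves.

banandomduudoves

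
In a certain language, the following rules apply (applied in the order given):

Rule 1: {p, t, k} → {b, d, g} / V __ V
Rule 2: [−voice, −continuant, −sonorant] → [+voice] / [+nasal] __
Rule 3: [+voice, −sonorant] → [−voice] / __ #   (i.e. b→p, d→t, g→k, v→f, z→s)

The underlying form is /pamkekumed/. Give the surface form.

Rule 1 (intervocalic voicing): /k/ is a voiceless stop between vowels /e/ and /u/, so it voices to [g]. /pamkekumed/ → pamkegumed.
Rule 2 (post-nasal voicing): /k/ is a voiceless stop immediately after the nasal /m/, so it voices to [g]. /pamkegumed/ → pamgegumed.
Rule 3 (final devoicing): /d/ is a voiced obstruent in word-final position, so it devoices to [t]. /pamgegumed/ → pamgegumet.

pamgegumet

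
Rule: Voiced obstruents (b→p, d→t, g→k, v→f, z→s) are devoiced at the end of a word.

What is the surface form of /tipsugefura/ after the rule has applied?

tipsugefura

No segment of /tipsugefura/ meets the structural description of the rule, so the form surfaces unchanged.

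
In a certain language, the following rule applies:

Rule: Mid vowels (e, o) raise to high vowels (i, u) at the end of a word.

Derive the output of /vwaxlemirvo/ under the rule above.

vwaxlemirvu

/o/ is a mid vowel in word-final position, so it raises to [u].
The other instance of /e/ does not occur in the required environment and remains unchanged.
Surface form: [vwaxlemirvu].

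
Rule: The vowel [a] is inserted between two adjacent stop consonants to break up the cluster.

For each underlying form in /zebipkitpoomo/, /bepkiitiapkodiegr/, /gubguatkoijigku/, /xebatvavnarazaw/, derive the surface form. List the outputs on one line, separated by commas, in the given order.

zebipakitapoomo, bepakiitiapakodiegr, gubaguatakoijigaku, xebatvavnarazaw

/zebipkitpoomo/: /p/ and /k/ form a stop–stop cluster, so [a] is inserted between them. /t/ and /p/ form a stop–stop cluster, so [a] is inserted between them. → [zebipakitapoomo].
/bepkiitiapkodiegr/: /p/ and /k/ form a stop–stop cluster, so [a] is inserted between them. /p/ and /k/ form a stop–stop cluster, so [a] is inserted between them. → [bepakiitiapakodiegr].
/gubguatkoijigku/: /b/ and /g/ form a stop–stop cluster, so [a] is inserted between them. /t/ and /k/ form a stop–stop cluster, so [a] is inserted between them. /g/ and /k/ form a stop–stop cluster, so [a] is inserted between them. → [gubaguatakoijigaku].
/xebatvavnarazaw/: the rule's environment is not met; surfaces unchanged as [xebatvavnarazaw].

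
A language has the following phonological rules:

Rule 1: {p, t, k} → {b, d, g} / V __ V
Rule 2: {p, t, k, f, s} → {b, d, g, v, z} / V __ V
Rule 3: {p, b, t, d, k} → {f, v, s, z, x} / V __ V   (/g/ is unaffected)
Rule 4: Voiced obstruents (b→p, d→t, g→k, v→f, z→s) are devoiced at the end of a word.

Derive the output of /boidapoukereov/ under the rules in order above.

boizavougereof

Rule 1 (intervocalic voicing): /p/ is a voiceless stop between vowels /a/ and /o/, so it voices to [b]. /k/ is a voiceless stop between vowels /u/ and /e/, so it voices to [g]. /boidapoukereov/ → boidabougereov.
Rule 2 (intervocalic voicing): no segment meets the environment; /boidabougereov/ is unchanged.
Rule 3 (intervocalic spirantization): /d/ is a stop between vowels /i/ and /a/, so it spirantizes to the fricative [z]. /b/ is a stop between vowels /a/ and /o/, so it spirantizes to the fricative [v]. /boidabougereov/ → boizavougereov.
Rule 4 (final devoicing): /v/ is a voiced obstruent in word-final position, so it devoices to [f]. /boizavougereov/ → boizavougereof.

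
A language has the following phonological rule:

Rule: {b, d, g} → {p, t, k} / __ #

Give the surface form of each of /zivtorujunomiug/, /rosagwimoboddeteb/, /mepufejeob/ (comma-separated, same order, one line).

/zivtorujunomiug/: /g/ is a voiced stop in word-final position, so it devoices to [k]. → [zivtorujunomiuk].
/rosagwimoboddeteb/: /b/ is a voiced stop in word-final position, so it devoices to [p]. → [rosagwimoboddetep].
/mepufejeob/: /b/ is a voiced stop in word-final position, so it devoices to [p]. → [mepufejeop].

zivtorujunomiuk, rosagwimoboddetep, mepufejeop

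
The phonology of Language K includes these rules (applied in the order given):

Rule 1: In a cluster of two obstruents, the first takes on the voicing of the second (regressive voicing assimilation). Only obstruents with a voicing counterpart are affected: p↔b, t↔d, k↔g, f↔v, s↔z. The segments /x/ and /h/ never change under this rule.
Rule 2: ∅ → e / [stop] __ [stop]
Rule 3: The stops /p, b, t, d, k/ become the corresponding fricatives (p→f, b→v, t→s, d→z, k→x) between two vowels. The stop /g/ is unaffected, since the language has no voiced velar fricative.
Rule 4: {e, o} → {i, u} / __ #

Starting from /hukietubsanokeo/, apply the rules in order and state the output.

Rule 1 (regressive voicing assimilation): /b/ precedes the voiceless obstruent /s/, so it devoices to [p] by assimilation. /hukietubsanokeo/ → hukietupsanokeo.
Rule 2 (stop-cluster e-epenthesis): no segment meets the environment; /hukietupsanokeo/ is unchanged.
Rule 3 (intervocalic spirantization): /k/ is a stop between vowels /u/ and /i/, so it spirantizes to the fricative [x]. /t/ is a stop between vowels /e/ and /u/, so it spirantizes to the fricative [s]. /k/ is a stop between vowels /o/ and /e/, so it spirantizes to the fricative [x]. /hukietupsanokeo/ → huxiesupsanoxeo.
Rule 4 (final vowel raising): /o/ is a mid vowel in word-final position, so it raises to [u]. /huxiesupsanoxeo/ → huxiesupsanoxeu.

huxiesupsanoxeu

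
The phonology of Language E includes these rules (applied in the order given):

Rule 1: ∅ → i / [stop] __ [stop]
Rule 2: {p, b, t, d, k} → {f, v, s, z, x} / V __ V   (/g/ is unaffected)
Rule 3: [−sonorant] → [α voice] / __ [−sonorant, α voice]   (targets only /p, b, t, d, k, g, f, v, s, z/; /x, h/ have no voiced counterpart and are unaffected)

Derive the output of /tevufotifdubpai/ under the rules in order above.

tevufosivduvifai

Rule 1 (stop-cluster i-epenthesis): /b/ and /p/ form a stop–stop cluster, so [i] is inserted between them. /tevufotifdubpai/ → tevufotifdubipai.
Rule 2 (intervocalic spirantization): /t/ is a stop between vowels /o/ and /i/, so it spirantizes to the fricative [s]. /b/ is a stop between vowels /u/ and /i/, so it spirantizes to the fricative [v]. /p/ is a stop between vowels /i/ and /a/, so it spirantizes to the fricative [f]. /tevufotifdubipai/ → tevufosifduvifai.
Rule 3 (regressive voicing assimilation): /f/ precedes the voiced obstruent /d/, so it voices to [v] by assimilation. /tevufosifduvifai/ → tevufosivduvifai.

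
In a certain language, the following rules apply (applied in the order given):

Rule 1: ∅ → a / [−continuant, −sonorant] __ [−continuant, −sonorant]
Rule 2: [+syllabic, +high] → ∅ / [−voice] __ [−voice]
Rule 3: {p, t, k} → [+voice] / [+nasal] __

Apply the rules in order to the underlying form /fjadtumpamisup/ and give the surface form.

fjadatumbamisp

Rule 1 (stop-cluster a-epenthesis): /d/ and /t/ form a stop–stop cluster, so [a] is inserted between them. /fjadtumpamisup/ → fjadatumpamisup.
Rule 2 (high vowel syncope): /u/ is a high vowel flanked by voiceless consonants /s/ and /p/, so it deletes. /fjadatumpamisup/ → fjadatumpamisp.
Rule 3 (post-nasal voicing): /p/ is a voiceless stop immediately after the nasal /m/, so it voices to [b]. /fjadatumpamisp/ → fjadatumbamisp.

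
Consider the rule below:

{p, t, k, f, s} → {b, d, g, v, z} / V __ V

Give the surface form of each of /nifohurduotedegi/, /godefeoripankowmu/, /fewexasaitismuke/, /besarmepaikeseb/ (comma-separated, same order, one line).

/nifohurduotedegi/: /f/ is a voiceless obstruent between vowels /i/ and /o/, so it voices to [v]. /t/ is a voiceless obstruent between vowels /o/ and /e/, so it voices to [d]. → [nivohurduodedegi].
/godefeoripankowmu/: /f/ is a voiceless obstruent between vowels /e/ and /e/, so it voices to [v]. /p/ is a voiceless obstruent between vowels /i/ and /a/, so it voices to [b]. → [godeveoribankowmu].
/fewexasaitismuke/: /s/ is a voiceless obstruent between vowels /a/ and /a/, so it voices to [z]. /t/ is a voiceless obstruent between vowels /i/ and /i/, so it voices to [d]. /k/ is a voiceless obstruent between vowels /u/ and /e/, so it voices to [g]. → [fewexazaidismuge].
/besarmepaikeseb/: /s/ is a voiceless obstruent between vowels /e/ and /a/, so it voices to [z]. /p/ is a voiceless obstruent between vowels /e/ and /a/, so it voices to [b]. /k/ is a voiceless obstruent between vowels /i/ and /e/, so it voices to [g]. /s/ is a voiceless obstruent between vowels /e/ and /e/, so it voices to [z]. → [bezarmebaigezeb].

nivohurduodedegi, godeveoribankowmu, fewexazaidismuge, bezarmebaigezeb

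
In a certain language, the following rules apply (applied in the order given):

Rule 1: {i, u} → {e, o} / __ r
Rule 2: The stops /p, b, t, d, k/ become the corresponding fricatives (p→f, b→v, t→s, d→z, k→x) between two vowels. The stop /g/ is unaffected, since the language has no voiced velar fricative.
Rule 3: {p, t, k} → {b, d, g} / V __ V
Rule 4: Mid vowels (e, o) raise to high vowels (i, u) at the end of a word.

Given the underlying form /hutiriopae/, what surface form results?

Rule 1 (pre-rhotic lowering): /i/ is a high vowel immediately before /r/, so it lowers to [e]. /hutiriopae/ → huteriopae.
Rule 2 (intervocalic spirantization): /t/ is a stop between vowels /u/ and /e/, so it spirantizes to the fricative [s]. /p/ is a stop between vowels /o/ and /a/, so it spirantizes to the fricative [f]. /huteriopae/ → huseriofae.
Rule 3 (intervocalic voicing): no segment meets the environment; /huseriofae/ is unchanged.
Rule 4 (final vowel raising): /e/ is a mid vowel in word-final position, so it raises to [i]. /huseriofae/ → huseriofai.

huseriofai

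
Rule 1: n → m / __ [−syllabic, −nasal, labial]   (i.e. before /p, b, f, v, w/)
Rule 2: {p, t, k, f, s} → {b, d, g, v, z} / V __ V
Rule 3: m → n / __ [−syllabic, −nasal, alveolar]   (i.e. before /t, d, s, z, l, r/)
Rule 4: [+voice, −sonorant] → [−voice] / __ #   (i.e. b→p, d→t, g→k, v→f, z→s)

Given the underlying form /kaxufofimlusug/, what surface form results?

kaxuvovinluzuk

Rule 1 (nasal place assimilation): no segment meets the environment; /kaxufofimlusug/ is unchanged.
Rule 2 (intervocalic voicing): /f/ is a voiceless obstruent between vowels /u/ and /o/, so it voices to [v]. /f/ is a voiceless obstruent between vowels /o/ and /i/, so it voices to [v]. /s/ is a voiceless obstruent between vowels /u/ and /u/, so it voices to [z]. /kaxufofimlusug/ → kaxuvovimluzug.
Rule 3 (nasal place assimilation): /m/ precedes the alveolar consonant /l/, so it assimilates in place to [n]. /kaxuvovimluzug/ → kaxuvovinluzug.
Rule 4 (final devoicing): /g/ is a voiced obstruent in word-final position, so it devoices to [k]. /kaxuvovinluzug/ → kaxuvovinluzuk.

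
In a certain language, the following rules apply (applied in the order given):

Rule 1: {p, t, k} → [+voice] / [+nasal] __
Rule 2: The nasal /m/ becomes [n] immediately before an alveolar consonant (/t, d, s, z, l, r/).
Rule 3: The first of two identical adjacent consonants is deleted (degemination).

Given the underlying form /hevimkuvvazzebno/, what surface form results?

hevimguvazebno

Rule 1 (post-nasal voicing): /k/ is a voiceless stop immediately after the nasal /m/, so it voices to [g]. /hevimkuvvazzebno/ → hevimguvvazzebno.
Rule 2 (nasal place assimilation): no segment meets the environment; /hevimguvvazzebno/ is unchanged.
Rule 3 (degemination): /vv/ is a geminate; the first /v/ deletes. /zz/ is a geminate; the first /z/ deletes. /hevimguvvazzebno/ → hevimguvazebno.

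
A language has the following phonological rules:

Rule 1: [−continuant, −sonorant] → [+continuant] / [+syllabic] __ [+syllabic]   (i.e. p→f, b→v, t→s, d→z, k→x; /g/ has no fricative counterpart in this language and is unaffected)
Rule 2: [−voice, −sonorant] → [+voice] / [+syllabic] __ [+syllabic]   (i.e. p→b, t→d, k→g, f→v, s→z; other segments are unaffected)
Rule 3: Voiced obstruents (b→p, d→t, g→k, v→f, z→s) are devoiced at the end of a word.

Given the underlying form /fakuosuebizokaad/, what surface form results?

Rule 1 (intervocalic spirantization): /k/ is a stop between vowels /a/ and /u/, so it spirantizes to the fricative [x]. /b/ is a stop between vowels /e/ and /i/, so it spirantizes to the fricative [v]. /k/ is a stop between vowels /o/ and /a/, so it spirantizes to the fricative [x]. /fakuosuebizokaad/ → faxuosuevizoxaad.
Rule 2 (intervocalic voicing): /s/ is a voiceless obstruent between vowels /o/ and /u/, so it voices to [z]. /faxuosuevizoxaad/ → faxuozuevizoxaad.
Rule 3 (final devoicing): /d/ is a voiced obstruent in word-final position, so it devoices to [t]. /faxuozuevizoxaad/ → faxuozuevizoxaat.

faxuozuevizoxaat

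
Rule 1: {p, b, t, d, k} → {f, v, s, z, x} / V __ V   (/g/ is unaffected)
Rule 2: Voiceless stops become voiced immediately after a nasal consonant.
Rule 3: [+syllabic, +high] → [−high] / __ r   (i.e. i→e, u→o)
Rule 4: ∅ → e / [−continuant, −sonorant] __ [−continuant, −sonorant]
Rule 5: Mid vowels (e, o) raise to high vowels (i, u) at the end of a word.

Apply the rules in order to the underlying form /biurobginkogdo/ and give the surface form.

biorobegingogedu

Rule 1 (intervocalic spirantization): no segment meets the environment; /biurobginkogdo/ is unchanged.
Rule 2 (post-nasal voicing): /k/ is a voiceless stop immediately after the nasal /n/, so it voices to [g]. /biurobginkogdo/ → biurobgingogdo.
Rule 3 (pre-rhotic lowering): /u/ is a high vowel immediately before /r/, so it lowers to [o]. /biurobgingogdo/ → biorobgingogdo.
Rule 4 (stop-cluster e-epenthesis): /b/ and /g/ form a stop–stop cluster, so [e] is inserted between them. /g/ and /d/ form a stop–stop cluster, so [e] is inserted between them. /biorobgingogdo/ → biorobegingogedo.
Rule 5 (final vowel raising): /o/ is a mid vowel in word-final position, so it raises to [u]. /biorobegingogedo/ → biorobegingogedu.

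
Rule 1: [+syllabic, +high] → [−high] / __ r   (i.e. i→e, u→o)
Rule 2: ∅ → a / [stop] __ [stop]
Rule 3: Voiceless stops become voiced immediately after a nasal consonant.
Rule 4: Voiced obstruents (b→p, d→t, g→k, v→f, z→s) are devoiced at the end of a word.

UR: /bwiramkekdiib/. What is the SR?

bweramgekadiip

Rule 1 (pre-rhotic lowering): /i/ is a high vowel immediately before /r/, so it lowers to [e]. /bwiramkekdiib/ → bweramkekdiib.
Rule 2 (stop-cluster a-epenthesis): /k/ and /d/ form a stop–stop cluster, so [a] is inserted between them. /bweramkekdiib/ → bweramkekadiib.
Rule 3 (post-nasal voicing): /k/ is a voiceless stop immediately after the nasal /m/, so it voices to [g]. /bweramkekadiib/ → bweramgekadiib.
Rule 4 (final devoicing): /b/ is a voiced obstruent in word-final position, so it devoices to [p]. /bweramgekadiib/ → bweramgekadiip.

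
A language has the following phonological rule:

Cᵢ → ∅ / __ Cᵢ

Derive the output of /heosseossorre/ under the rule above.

/ss/ is a geminate; the first /s/ deletes.
/ss/ is a geminate; the first /s/ deletes.
/rr/ is a geminate; the first /r/ deletes.
The other instances of /h/, /s/, /r/ do not occur in the required environment and remain unchanged.
Surface form: [heoseosore].

heoseosore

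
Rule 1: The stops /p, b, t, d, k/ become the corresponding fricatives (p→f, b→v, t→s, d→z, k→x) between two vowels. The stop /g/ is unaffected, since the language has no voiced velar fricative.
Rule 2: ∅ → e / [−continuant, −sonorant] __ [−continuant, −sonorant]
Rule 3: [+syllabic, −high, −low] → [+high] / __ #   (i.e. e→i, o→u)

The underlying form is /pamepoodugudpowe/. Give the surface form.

pamefoozugudepowi

Rule 1 (intervocalic spirantization): /p/ is a stop between vowels /e/ and /o/, so it spirantizes to the fricative [f]. /d/ is a stop between vowels /o/ and /u/, so it spirantizes to the fricative [z]. /pamepoodugudpowe/ → pamefoozugudpowe.
Rule 2 (stop-cluster e-epenthesis): /d/ and /p/ form a stop–stop cluster, so [e] is inserted between them. /pamefoozugudpowe/ → pamefoozugudepowe.
Rule 3 (final vowel raising): /e/ is a mid vowel in word-final position, so it raises to [i]. /pamefoozugudepowe/ → pamefoozugudepowi.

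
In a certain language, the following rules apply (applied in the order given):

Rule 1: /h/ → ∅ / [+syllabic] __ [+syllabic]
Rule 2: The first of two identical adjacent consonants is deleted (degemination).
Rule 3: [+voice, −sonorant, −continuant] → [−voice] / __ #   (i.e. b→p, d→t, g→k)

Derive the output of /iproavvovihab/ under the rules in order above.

iproavoviap

Rule 1 (intervocalic h-deletion): /h/ occurs between vowels /i/ and /a/, so it deletes. /iproavvovihab/ → iproavvoviab.
Rule 2 (degemination): /vv/ is a geminate; the first /v/ deletes. /iproavvoviab/ → iproavoviab.
Rule 3 (final devoicing): /b/ is a voiced stop in word-final position, so it devoices to [p]. /iproavoviab/ → iproavoviap.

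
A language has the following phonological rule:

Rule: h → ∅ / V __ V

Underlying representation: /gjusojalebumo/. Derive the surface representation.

gjusojalebumo

No segment of /gjusojalebumo/ meets the structural description of the rule, so the form surfaces unchanged.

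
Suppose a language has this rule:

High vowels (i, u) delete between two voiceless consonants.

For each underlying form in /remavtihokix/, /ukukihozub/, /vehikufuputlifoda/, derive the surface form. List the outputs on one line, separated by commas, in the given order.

remavthokx, ukkhozub, vehkfptlifoda

/remavtihokix/: /i/ is a high vowel flanked by voiceless consonants /t/ and /h/, so it deletes. /i/ is a high vowel flanked by voiceless consonants /k/ and /x/, so it deletes. → [remavthokx].
/ukukihozub/: /u/ is a high vowel flanked by voiceless consonants /k/ and /k/, so it deletes. /i/ is a high vowel flanked by voiceless consonants /k/ and /h/, so it deletes. → [ukkhozub].
/vehikufuputlifoda/: /i/ is a high vowel flanked by voiceless consonants /h/ and /k/, so it deletes. /u/ is a high vowel flanked by voiceless consonants /k/ and /f/, so it deletes. /u/ is a high vowel flanked by voiceless consonants /f/ and /p/, so it deletes. /u/ is a high vowel flanked by voiceless consonants /p/ and /t/, so it deletes. → [vehkfptlifoda].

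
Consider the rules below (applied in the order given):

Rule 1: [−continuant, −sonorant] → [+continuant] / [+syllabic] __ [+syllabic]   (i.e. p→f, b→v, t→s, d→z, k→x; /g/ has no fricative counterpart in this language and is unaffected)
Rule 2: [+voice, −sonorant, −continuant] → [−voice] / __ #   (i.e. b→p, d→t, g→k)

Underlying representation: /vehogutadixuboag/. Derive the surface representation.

Rule 1 (intervocalic spirantization): /t/ is a stop between vowels /u/ and /a/, so it spirantizes to the fricative [s]. /d/ is a stop between vowels /a/ and /i/, so it spirantizes to the fricative [z]. /b/ is a stop between vowels /u/ and /o/, so it spirantizes to the fricative [v]. /vehogutadixuboag/ → vehogusazixuvoag.
Rule 2 (final devoicing): /g/ is a voiced stop in word-final position, so it devoices to [k]. /vehogusazixuvoag/ → vehogusazixuvoak.

vehogusazixuvoak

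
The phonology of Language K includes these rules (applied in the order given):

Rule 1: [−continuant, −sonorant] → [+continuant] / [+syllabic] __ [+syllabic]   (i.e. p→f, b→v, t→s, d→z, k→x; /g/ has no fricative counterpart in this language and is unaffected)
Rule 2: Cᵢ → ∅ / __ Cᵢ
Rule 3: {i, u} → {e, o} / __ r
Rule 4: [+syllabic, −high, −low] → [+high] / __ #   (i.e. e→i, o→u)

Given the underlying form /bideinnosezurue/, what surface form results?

bizeinosezorui

Rule 1 (intervocalic spirantization): /d/ is a stop between vowels /i/ and /e/, so it spirantizes to the fricative [z]. /bideinnosezurue/ → bizeinnosezurue.
Rule 2 (degemination): /nn/ is a geminate; the first /n/ deletes. /bizeinnosezurue/ → bizeinosezurue.
Rule 3 (pre-rhotic lowering): /u/ is a high vowel immediately before /r/, so it lowers to [o]. /bizeinosezurue/ → bizeinosezorue.
Rule 4 (final vowel raising): /e/ is a mid vowel in word-final position, so it raises to [i]. /bizeinosezorue/ → bizeinosezorui.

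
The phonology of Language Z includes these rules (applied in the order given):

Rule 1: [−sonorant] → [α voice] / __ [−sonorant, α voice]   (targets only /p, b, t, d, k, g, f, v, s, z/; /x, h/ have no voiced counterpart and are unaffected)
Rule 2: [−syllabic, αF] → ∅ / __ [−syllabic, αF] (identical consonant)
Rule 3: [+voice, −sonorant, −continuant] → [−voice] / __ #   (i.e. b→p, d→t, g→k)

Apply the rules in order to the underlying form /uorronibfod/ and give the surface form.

Rule 1 (regressive voicing assimilation): /b/ precedes the voiceless obstruent /f/, so it devoices to [p] by assimilation. /uorronibfod/ → uorronipfod.
Rule 2 (degemination): /rr/ is a geminate; the first /r/ deletes. /uorronipfod/ → uoronipfod.
Rule 3 (final devoicing): /d/ is a voiced stop in word-final position, so it devoices to [t]. /uoronipfod/ → uoronipfot.

uoronipfot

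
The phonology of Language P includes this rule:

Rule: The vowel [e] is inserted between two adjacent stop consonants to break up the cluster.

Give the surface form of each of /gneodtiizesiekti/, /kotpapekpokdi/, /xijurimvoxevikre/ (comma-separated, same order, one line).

gneodetiizesieketi, kotepapekepokedi, xijurimvoxevikre

/gneodtiizesiekti/: /d/ and /t/ form a stop–stop cluster, so [e] is inserted between them. /k/ and /t/ form a stop–stop cluster, so [e] is inserted between them. → [gneodetiizesieketi].
/kotpapekpokdi/: /t/ and /p/ form a stop–stop cluster, so [e] is inserted between them. /k/ and /p/ form a stop–stop cluster, so [e] is inserted between them. /k/ and /d/ form a stop–stop cluster, so [e] is inserted between them. → [kotepapekepokedi].
/xijurimvoxevikre/: the rule's environment is not met; surfaces unchanged as [xijurimvoxevikre].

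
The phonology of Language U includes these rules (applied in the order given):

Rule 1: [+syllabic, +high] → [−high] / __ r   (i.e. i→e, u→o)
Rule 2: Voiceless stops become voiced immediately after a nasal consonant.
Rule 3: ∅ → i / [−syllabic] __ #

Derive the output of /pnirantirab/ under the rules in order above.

Rule 1 (pre-rhotic lowering): /i/ is a high vowel immediately before /r/, so it lowers to [e]. /i/ is a high vowel immediately before /r/, so it lowers to [e]. /pnirantirab/ → pneranterab.
Rule 2 (post-nasal voicing): /t/ is a voiceless stop immediately after the nasal /n/, so it voices to [d]. /pneranterab/ → pneranderab.
Rule 3 (final i-epenthesis): the form ends in the consonant /b/, so [i] is inserted word-finally. /pneranderab/ → pneranderabi.

pneranderabi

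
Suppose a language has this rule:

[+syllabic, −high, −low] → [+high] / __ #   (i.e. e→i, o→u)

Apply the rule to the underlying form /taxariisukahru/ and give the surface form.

taxariisukahru

No segment of /taxariisukahru/ meets the structural description of the rule, so the form surfaces unchanged.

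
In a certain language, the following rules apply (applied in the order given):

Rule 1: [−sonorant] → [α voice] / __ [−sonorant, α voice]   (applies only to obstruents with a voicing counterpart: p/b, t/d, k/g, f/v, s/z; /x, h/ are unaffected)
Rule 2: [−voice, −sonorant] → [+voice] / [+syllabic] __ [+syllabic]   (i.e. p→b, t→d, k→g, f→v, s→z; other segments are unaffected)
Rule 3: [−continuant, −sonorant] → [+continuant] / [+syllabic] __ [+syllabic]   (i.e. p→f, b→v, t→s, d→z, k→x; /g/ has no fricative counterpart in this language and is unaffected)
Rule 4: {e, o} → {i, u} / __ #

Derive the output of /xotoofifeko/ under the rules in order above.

Rule 1 (regressive voicing assimilation): no segment meets the environment; /xotoofifeko/ is unchanged.
Rule 2 (intervocalic voicing): /t/ is a voiceless obstruent between vowels /o/ and /o/, so it voices to [d]. /f/ is a voiceless obstruent between vowels /o/ and /i/, so it voices to [v]. /f/ is a voiceless obstruent between vowels /i/ and /e/, so it voices to [v]. /k/ is a voiceless obstruent between vowels /e/ and /o/, so it voices to [g]. /xotoofifeko/ → xodoovivego.
Rule 3 (intervocalic spirantization): /d/ is a stop between vowels /o/ and /o/, so it spirantizes to the fricative [z]. /xodoovivego/ → xozoovivego.
Rule 4 (final vowel raising): /o/ is a mid vowel in word-final position, so it raises to [u]. /xozoovivego/ → xozoovivegu.

xozoovivegu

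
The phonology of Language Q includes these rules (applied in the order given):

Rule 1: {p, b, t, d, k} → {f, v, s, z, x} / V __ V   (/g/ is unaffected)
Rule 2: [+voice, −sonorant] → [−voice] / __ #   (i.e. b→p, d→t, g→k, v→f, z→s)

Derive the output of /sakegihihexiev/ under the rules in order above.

Rule 1 (intervocalic spirantization): /k/ is a stop between vowels /a/ and /e/, so it spirantizes to the fricative [x]. /sakegihihexiev/ → saxegihihexiev.
Rule 2 (final devoicing): /v/ is a voiced obstruent in word-final position, so it devoices to [f]. /saxegihihexiev/ → saxegihihexief.

saxegihihexief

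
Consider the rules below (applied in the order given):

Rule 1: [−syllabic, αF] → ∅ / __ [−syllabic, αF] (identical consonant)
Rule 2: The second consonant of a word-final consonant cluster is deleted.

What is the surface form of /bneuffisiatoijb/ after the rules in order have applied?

Rule 1 (degemination): /ff/ is a geminate; the first /f/ deletes. /bneuffisiatoijb/ → bneufisiatoijb.
Rule 2 (final cluster simplification): /b/ is the second consonant of a word-final cluster /jb/, so it deletes. /bneufisiatoijb/ → bneufisiatoij.

bneufisiatoij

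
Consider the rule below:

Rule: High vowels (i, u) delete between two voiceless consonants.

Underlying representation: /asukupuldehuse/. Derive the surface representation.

askpuldehse

/u/ is a high vowel flanked by voiceless consonants /s/ and /k/, so it deletes.
/u/ is a high vowel flanked by voiceless consonants /k/ and /p/, so it deletes.
/u/ is a high vowel flanked by voiceless consonants /h/ and /s/, so it deletes.
The other instance of /u/ does not occur in the required environment and remains unchanged.
Surface form: [askpuldehse].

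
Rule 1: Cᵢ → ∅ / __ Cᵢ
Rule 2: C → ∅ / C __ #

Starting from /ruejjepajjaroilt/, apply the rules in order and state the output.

Rule 1 (degemination): /jj/ is a geminate; the first /j/ deletes. /jj/ is a geminate; the first /j/ deletes. /ruejjepajjaroilt/ → ruejepajaroilt.
Rule 2 (final cluster simplification): /t/ is the second consonant of a word-final cluster /lt/, so it deletes. /ruejepajaroilt/ → ruejepajaroil.

ruejepajaroil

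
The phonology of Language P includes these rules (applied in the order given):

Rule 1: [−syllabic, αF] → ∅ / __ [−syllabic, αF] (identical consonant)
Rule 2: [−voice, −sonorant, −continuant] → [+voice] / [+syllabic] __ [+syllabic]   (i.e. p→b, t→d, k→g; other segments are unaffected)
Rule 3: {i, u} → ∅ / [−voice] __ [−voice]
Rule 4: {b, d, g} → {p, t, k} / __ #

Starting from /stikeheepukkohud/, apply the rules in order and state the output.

Rule 1 (degemination): /kk/ is a geminate; the first /k/ deletes. /stikeheepukkohud/ → stikeheepukohud.
Rule 2 (intervocalic voicing): /k/ is a voiceless stop between vowels /i/ and /e/, so it voices to [g]. /p/ is a voiceless stop between vowels /e/ and /u/, so it voices to [b]. /k/ is a voiceless stop between vowels /u/ and /o/, so it voices to [g]. /stikeheepukohud/ → stigeheebugohud.
Rule 3 (high vowel syncope): no segment meets the environment; /stigeheebugohud/ is unchanged.
Rule 4 (final devoicing): /d/ is a voiced stop in word-final position, so it devoices to [t]. /stigeheebugohud/ → stigeheebugohut.

stigeheebugohut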